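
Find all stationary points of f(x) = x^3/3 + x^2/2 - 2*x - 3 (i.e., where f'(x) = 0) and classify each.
f'(x) = x^2 + x - 2

Solve f'(x) = 0:
  Factor: x^2 + x - 2 = (x - 1)*(x + 2) = 0.
  ⇒ x = -2, 1

f''(x) = 2*x + 1
Second-derivative test at each critical point:
  f''(-2) = -3 < 0 → local maximum
  f''(1) = 3 > 0 → local minimum

Critical points: x = -2 (local maximum); x = 1 (local minimum)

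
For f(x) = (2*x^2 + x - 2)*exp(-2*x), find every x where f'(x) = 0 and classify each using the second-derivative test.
f'(x) = (-4*x^2 + 2*x + 5)*exp(-2*x)

Solve f'(x) = 0:
  f'(x) = (-4*x^2 + 2*x + 5)·exp(-2*x) and exp(-2*x) > 0 for every x, so f'(x) = 0 ⇔ -4*x^2 + 2*x + 5 = 0.
  4*x^2 - 2*x - 5 = 0 has no rational roots; quadratic formula: x = (2 ± √84)/8.
  ⇒ x = 1/4 - sqrt(21)/4 ≈ -0.8956, 1/4 + sqrt(21)/4 ≈ 1.3956

f''(x) = 4*(2*x^2 - 3*x - 2)*exp(-2*x)
Second-derivative test at each critical point:
  f''(-0.8956) = 54.9650 > 0 → local minimum
  f''(1.3956) = -0.5622 < 0 → local maximum

Critical points: x = 1/4 - sqrt(21)/4 ≈ -0.8956 (local minimum); x = 1/4 + sqrt(21)/4 ≈ 1.3956 (local maximum)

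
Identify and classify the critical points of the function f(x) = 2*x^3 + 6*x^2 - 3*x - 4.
f'(x) = 6*x^2 + 12*x - 3

Solve f'(x) = 0:
  Factor: 6*x^2 + 12*x - 3 = 3*(2*x^2 + 4*x - 1); 2*x^2 + 4*x - 1 = 0 has no rational roots; quadratic formula: x = (-4 ± √24)/4.
  ⇒ x = -sqrt(6)/2 - 1 ≈ -2.2247, -1 + sqrt(6)/2 ≈ 0.2247

f''(x) = 12*x + 12
Second-derivative test at each critical point:
  f''(-2.2247) = -14.6969 < 0 → local maximum
  f''(0.2247) = 14.6969 > 0 → local minimum

Critical points: x = -sqrt(6)/2 - 1 ≈ -2.2247 (local maximum); x = -1 + sqrt(6)/2 ≈ 0.2247 (local minimum)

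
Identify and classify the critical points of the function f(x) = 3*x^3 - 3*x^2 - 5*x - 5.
f'(x) = 9*x^2 - 6*x - 5

Solve f'(x) = 0:
  9*x^2 - 6*x - 5 = 0 has no rational roots; quadratic formula: x = (6 ± √216)/18.
  ⇒ x = 1/3 - sqrt(6)/3 ≈ -0.4832, 1/3 + sqrt(6)/3 ≈ 1.1498

f''(x) = 18*x - 6
Second-derivative test at each critical point:
  f''(-0.4832) = -14.6969 < 0 → local maximum
  f''(1.1498) = 14.6969 > 0 → local minimum

Critical points: x = 1/3 - sqrt(6)/3 ≈ -0.4832 (local maximum); x = 1/3 + sqrt(6)/3 ≈ 1.1498 (local minimum)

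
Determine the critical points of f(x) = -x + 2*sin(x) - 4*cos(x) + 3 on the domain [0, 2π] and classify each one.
f'(x) = 4*sin(x) + 2*cos(x) - 1

Solve f'(x) = 0 on [0, 2π]:
  f'(x) = 0 ⇔ 4*sin(x) + 2*cos(x) = 1. Write the left side as R·cos(x + φ) with R = √(2² + (-4)²) = 2*sqrt(5), cos φ = sqrt(5)/5, sin φ = -2*sqrt(5)/5; then cos(x + φ) = sqrt(5)/10. Solve for x and keep the solutions lying in [0, 2π].
  ⇒ x = atan((2 + sqrt(19))/(1 - 2*sqrt(19))) + pi ≈ 2.4524, atan((2 - sqrt(19))/(1 + 2*sqrt(19))) + 2*pi ≈ 6.0451

f''(x) = -2*sin(x) + 4*cos(x)
Second-derivative test at each critical point:
  f''(2.4524) = -4.3589 < 0 → local maximum
  f''(6.0451) = 4.3589 > 0 → local minimum

Critical points: x = atan((2 + sqrt(19))/(1 - 2*sqrt(19))) + pi ≈ 2.4524 (local maximum); x = atan((2 - sqrt(19))/(1 + 2*sqrt(19))) + 2*pi ≈ 6.0451 (local minimum)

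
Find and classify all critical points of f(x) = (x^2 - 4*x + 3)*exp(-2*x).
f'(x) = 2*(-x^2 + 5*x - 5)*exp(-2*x)

Solve f'(x) = 0:
  f'(x) = (-2*x^2 + 10*x - 10)·exp(-2*x) and exp(-2*x) > 0 for every x, so f'(x) = 0 ⇔ -2*x^2 + 10*x - 10 = 0.
  Factor: -2*x^2 + 10*x - 10 = -2*(x^2 - 5*x + 5); x^2 - 5*x + 5 = 0 has no rational roots; quadratic formula: x = (5 ± √5)/2.
  ⇒ x = 5/2 - sqrt(5)/2 ≈ 1.3820, sqrt(5)/2 + 5/2 ≈ 3.6180

f''(x) = 2*(2*x^2 - 12*x + 15)*exp(-2*x)
Second-derivative test at each critical point:
  f''(1.3820) = 0.2819 > 0 → local minimum
  f''(3.6180) = -0.0032 < 0 → local maximum

Critical points: x = 5/2 - sqrt(5)/2 ≈ 1.3820 (local minimum); x = sqrt(5)/2 + 5/2 ≈ 3.6180 (local maximum)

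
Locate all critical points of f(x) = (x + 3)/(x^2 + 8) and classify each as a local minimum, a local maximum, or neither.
f'(x) = (x^2 - 2*x*(x + 3) + 8)/(x^2 + 8)^2

Solve f'(x) = 0:
  f'(x) = -(x^2 + 6*x - 8)/(x^2 + 8)^2; the denominator is positive wherever f is defined, so f'(x) = 0 ⇔ -x^2 - 6*x + 8 = 0.
  x^2 + 6*x - 8 = 0 has no rational roots; quadratic formula: x = (-6 ± √68)/2.
  ⇒ x = -sqrt(17) - 3 ≈ -7.1231, -3 + sqrt(17) ≈ 1.1231

f''(x) = 2*(4*x^2*(x + 3) - 3*(x + 1)*(x^2 + 8))/(x^2 + 8)^3
Second-derivative test at each critical point:
  f''(-7.1231) = 0.0024 > 0 → local minimum
  f''(1.1231) = -0.0961 < 0 → local maximum

Critical points: x = -sqrt(17) - 3 ≈ -7.1231 (local minimum); x = -3 + sqrt(17) ≈ 1.1231 (local maximum)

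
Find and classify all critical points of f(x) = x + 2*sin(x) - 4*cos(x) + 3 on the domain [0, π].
f'(x) = 4*sin(x) + 2*cos(x) + 1

Solve f'(x) = 0 on [0, π]:
  f'(x) = 0 ⇔ 4*sin(x) + 2*cos(x) = -1. Write the left side as R·cos(x + φ) with R = √(2² + (-4)²) = 2*sqrt(5), cos φ = sqrt(5)/5, sin φ = -2*sqrt(5)/5; then cos(x + φ) = -sqrt(5)/10. Solve for x and keep the solutions lying in [0, π].
  ⇒ x = atan((-2 + sqrt(19))/(-2*sqrt(19) - 1)) + pi ≈ 2.9035

f''(x) = -2*sin(x) + 4*cos(x)
Second-derivative test at each critical point:
  f''(2.9035) = -4.3589 < 0 → local maximum

Critical points: x = atan((-2 + sqrt(19))/(-2*sqrt(19) - 1)) + pi ≈ 2.9035 (local maximum)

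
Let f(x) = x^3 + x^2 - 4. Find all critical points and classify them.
f'(x) = x*(3*x + 2)

Solve f'(x) = 0:
  Factor: 3*x^2 + 2*x = x*(3*x + 2) = 0.
  ⇒ x = -2/3, 0

f''(x) = 6*x + 2
Second-derivative test at each critical point:
  f''(-2/3) = -2 < 0 → local maximum
  f''(0) = 2 > 0 → local minimum

Critical points: x = -2/3 (local maximum); x = 0 (local minimum)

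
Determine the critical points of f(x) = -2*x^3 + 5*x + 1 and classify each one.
f'(x) = 5 - 6*x^2

Solve f'(x) = 0:
  6*x^2 - 5 = 0 has no rational roots; quadratic formula: x = (0 ± √120)/12.
  ⇒ x = -sqrt(30)/6 ≈ -0.9129, sqrt(30)/6 ≈ 0.9129

f''(x) = -12*x
Second-derivative test at each critical point:
  f''(-0.9129) = 10.9545 > 0 → local minimum
  f''(0.9129) = -10.9545 < 0 → local maximum

Critical points: x = -sqrt(30)/6 ≈ -0.9129 (local minimum); x = sqrt(30)/6 ≈ 0.9129 (local maximum)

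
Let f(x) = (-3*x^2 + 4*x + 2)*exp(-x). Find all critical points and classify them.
f'(x) = (3*x^2 - 10*x + 2)*exp(-x)

Solve f'(x) = 0:
  f'(x) = (3*x^2 - 10*x + 2)·exp(-x) and exp(-x) > 0 for every x, so f'(x) = 0 ⇔ 3*x^2 - 10*x + 2 = 0.
  3*x^2 - 10*x + 2 = 0 has no rational roots; quadratic formula: x = (10 ± √76)/6.
  ⇒ x = 5/3 - sqrt(19)/3 ≈ 0.2137, sqrt(19)/3 + 5/3 ≈ 3.1196

f''(x) = (-3*x^2 + 16*x - 12)*exp(-x)
Second-derivative test at each critical point:
  f''(0.2137) = -7.0404 < 0 → local maximum
  f''(3.1196) = 0.3851 > 0 → local minimum

Critical points: x = 5/3 - sqrt(19)/3 ≈ 0.2137 (local maximum); x = sqrt(19)/3 + 5/3 ≈ 3.1196 (local minimum)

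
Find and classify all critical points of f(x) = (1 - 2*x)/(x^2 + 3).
f'(x) = 2*(x^2 - x - 3)/(x^4 + 6*x^2 + 9)

Solve f'(x) = 0:
  f'(x) = 2*(x^2 - x - 3)/(x^2 + 3)^2; the denominator is positive wherever f is defined, so f'(x) = 0 ⇔ 2*x^2 - 2*x - 6 = 0.
  Factor: 2*x^2 - 2*x - 6 = 2*(x^2 - x - 3); x^2 - x - 3 = 0 has no rational roots; quadratic formula: x = (1 ± √13)/2.
  ⇒ x = 1/2 - sqrt(13)/2 ≈ -1.3028, 1/2 + sqrt(13)/2 ≈ 2.3028

f''(x) = 2*(4*x^2*(1 - 2*x) + (6*x - 1)*(x^2 + 3))/(x^2 + 3)^3
Second-derivative test at each critical point:
  f''(-1.3028) = -0.3268 < 0 → local maximum
  f''(2.3028) = 0.1046 > 0 → local minimum

Critical points: x = 1/2 - sqrt(13)/2 ≈ -1.3028 (local maximum); x = 1/2 + sqrt(13)/2 ≈ 2.3028 (local minimum)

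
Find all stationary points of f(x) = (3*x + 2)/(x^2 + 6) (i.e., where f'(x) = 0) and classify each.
f'(x) = (-3*x^2 - 4*x + 18)/(x^4 + 12*x^2 + 36)

Solve f'(x) = 0:
  f'(x) = -(3*x^2 + 4*x - 18)/(x^2 + 6)^2; the denominator is positive wherever f is defined, so f'(x) = 0 ⇔ -3*x^2 - 4*x + 18 = 0.
  3*x^2 + 4*x - 18 = 0 has no rational roots; quadratic formula: x = (-4 ± √232)/6.
  ⇒ x = -sqrt(58)/3 - 2/3 ≈ -3.2053, -2/3 + sqrt(58)/3 ≈ 1.8719

f''(x) = 2*(4*x^2*(3*x + 2) - (9*x + 2)*(x^2 + 6))/(x^2 + 6)^3
Second-derivative test at each critical point:
  f''(-3.2053) = 0.0575 > 0 → local minimum
  f''(1.8719) = -0.1686 < 0 → local maximum

Critical points: x = -sqrt(58)/3 - 2/3 ≈ -3.2053 (local minimum); x = -2/3 + sqrt(58)/3 ≈ 1.8719 (local maximum)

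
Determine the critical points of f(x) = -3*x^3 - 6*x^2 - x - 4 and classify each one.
f'(x) = -9*x^2 - 12*x - 1

Solve f'(x) = 0:
  9*x^2 + 12*x + 1 = 0 has no rational roots; quadratic formula: x = (-12 ± √108)/18.
  ⇒ x = -2/3 - sqrt(3)/3 ≈ -1.2440, -2/3 + sqrt(3)/3 ≈ -0.0893

f''(x) = -18*x - 12
Second-derivative test at each critical point:
  f''(-1.2440) = 10.3923 > 0 → local minimum
  f''(-0.0893) = -10.3923 < 0 → local maximum

Critical points: x = -2/3 - sqrt(3)/3 ≈ -1.2440 (local minimum); x = -2/3 + sqrt(3)/3 ≈ -0.0893 (local maximum)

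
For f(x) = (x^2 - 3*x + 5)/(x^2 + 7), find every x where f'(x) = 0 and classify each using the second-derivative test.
f'(x) = (3*x^2 + 4*x - 21)/(x^4 + 14*x^2 + 49)

Solve f'(x) = 0:
  f'(x) = (3*x^2 + 4*x - 21)/(x^2 + 7)^2; the denominator is positive wherever f is defined, so f'(x) = 0 ⇔ 3*x^2 + 4*x - 21 = 0.
  3*x^2 + 4*x - 21 = 0 has no rational roots; quadratic formula: x = (-4 ± √268)/6.
  ⇒ x = -sqrt(67)/3 - 2/3 ≈ -3.3951, -2/3 + sqrt(67)/3 ≈ 2.0618

f''(x) = 2*(-3*x^3 - 6*x^2 + 63*x + 14)/(x^6 + 21*x^4 + 147*x^2 + 343)
Second-derivative test at each critical point:
  f''(-3.3951) = -0.0477 < 0 → local maximum
  f''(2.0618) = 0.1293 > 0 → local minimum

Critical points: x = -sqrt(67)/3 - 2/3 ≈ -3.3951 (local maximum); x = -2/3 + sqrt(67)/3 ≈ 2.0618 (local minimum)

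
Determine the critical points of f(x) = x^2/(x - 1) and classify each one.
f'(x) = x*(x - 2)/(x^2 - 2*x + 1)

Solve f'(x) = 0:
  f'(x) = x*(x - 2)/(x - 1)^2; the denominator is positive wherever f is defined, so f'(x) = 0 ⇔ x^2 - 2*x = 0.
  Factor: x^2 - 2*x = x*(x - 2) = 0.
  ⇒ x = 0, 2

f''(x) = 2/(x^3 - 3*x^2 + 3*x - 1)
Second-derivative test at each critical point:
  f''(0) = -2 < 0 → local maximum
  f''(2) = 2 > 0 → local minimum

Critical points: x = 0 (local maximum); x = 2 (local minimum)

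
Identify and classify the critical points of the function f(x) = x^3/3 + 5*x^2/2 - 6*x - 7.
f'(x) = x^2 + 5*x - 6

Solve f'(x) = 0:
  Factor: x^2 + 5*x - 6 = (x - 1)*(x + 6) = 0.
  ⇒ x = -6, 1

f''(x) = 2*x + 5
Second-derivative test at each critical point:
  f''(-6) = -7 < 0 → local maximum
  f''(1) = 7 > 0 → local minimum

Critical points: x = -6 (local maximum); x = 1 (local minimum)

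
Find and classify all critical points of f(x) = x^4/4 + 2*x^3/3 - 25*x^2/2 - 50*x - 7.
f'(x) = x^3 + 2*x^2 - 25*x - 50

Solve f'(x) = 0:
  Factor: x^3 + 2*x^2 - 25*x - 50 = (x - 5)*(x + 2)*(x + 5) = 0.
  ⇒ x = -5, -2, 5

f''(x) = 3*x^2 + 4*x - 25
Second-derivative test at each critical point:
  f''(-5) = 30 > 0 → local minimum
  f''(-2) = -21 < 0 → local maximum
  f''(5) = 70 > 0 → local minimum

Critical points: x = -5 (local minimum); x = -2 (local maximum); x = 5 (local minimum)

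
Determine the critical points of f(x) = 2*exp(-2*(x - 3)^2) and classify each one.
f'(x) = 8*(3 - x)*exp(-2*(x - 3)^2)

Solve f'(x) = 0:
  f'(x) = (24 - 8*x)·exp(-2*(x - 3)^2) and exp(-2*(x - 3)^2) > 0 for every x, so f'(x) = 0 ⇔ 24 - 8*x = 0.
  Factor: 24 - 8*x = -8*(x - 3) = 0.
  ⇒ x = 3

f''(x) = 8*(4*(x - 3)^2 - 1)*exp(-2*(x - 3)^2)
Second-derivative test at each critical point:
  f''(3) = -8 < 0 → local maximum

Critical points: x = 3 (local maximum)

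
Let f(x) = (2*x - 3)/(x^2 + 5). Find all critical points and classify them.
f'(x) = 2*(-x^2 + 3*x + 5)/(x^4 + 10*x^2 + 25)

Solve f'(x) = 0:
  f'(x) = -2*(x^2 - 3*x - 5)/(x^2 + 5)^2; the denominator is positive wherever f is defined, so f'(x) = 0 ⇔ -2*x^2 + 6*x + 10 = 0.
  Factor: -2*x^2 + 6*x + 10 = -2*(x^2 - 3*x - 5); x^2 - 3*x - 5 = 0 has no rational roots; quadratic formula: x = (3 ± √29)/2.
  ⇒ x = 3/2 - sqrt(29)/2 ≈ -1.1926, 3/2 + sqrt(29)/2 ≈ 4.1926

f''(x) = 2*(4*x^2*(2*x - 3) + 3*(1 - 2*x)*(x^2 + 5))/(x^2 + 5)^3
Second-derivative test at each critical point:
  f''(-1.1926) = 0.2611 > 0 → local minimum
  f''(4.1926) = -0.0211 < 0 → local maximum

Critical points: x = 3/2 - sqrt(29)/2 ≈ -1.1926 (local minimum); x = 3/2 + sqrt(29)/2 ≈ 4.1926 (local maximum)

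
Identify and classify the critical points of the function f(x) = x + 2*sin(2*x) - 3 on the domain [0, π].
f'(x) = 4*cos(2*x) + 1

Solve f'(x) = 0 on [0, π]:
  f'(x) = 0 ⇔ cos(2*x) = -1/4, i.e. 2*x = ±arccos(-1/4) + 2nπ; keep the solutions lying in [0, π].
  ⇒ x = acos(-1/4)/2 ≈ 0.9117, pi - acos(-1/4)/2 ≈ 2.2299

f''(x) = -8*sin(2*x)
Second-derivative test at each critical point:
  f''(0.9117) = -7.7460 < 0 → local maximum
  f''(2.2299) = 7.7460 > 0 → local minimum

Critical points: x = acos(-1/4)/2 ≈ 0.9117 (local maximum); x = pi - acos(-1/4)/2 ≈ 2.2299 (local minimum)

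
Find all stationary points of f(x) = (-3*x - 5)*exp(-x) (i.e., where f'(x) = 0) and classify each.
f'(x) = (3*x + 2)*exp(-x)

Solve f'(x) = 0:
  f'(x) = (3*x + 2)·exp(-x) and exp(-x) > 0 for every x, so f'(x) = 0 ⇔ 3*x + 2 = 0.
  3*x + 2 = 0.
  ⇒ x = -2/3

f''(x) = (1 - 3*x)*exp(-x)
Second-derivative test at each critical point:
  f''(-2/3) = 5.8432 > 0 → local minimum

Critical points: x = -2/3 (local minimum)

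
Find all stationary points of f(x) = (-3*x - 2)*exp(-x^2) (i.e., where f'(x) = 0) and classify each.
f'(x) = (2*x*(3*x + 2) - 3)*exp(-x^2)

Solve f'(x) = 0:
  f'(x) = (6*x^2 + 4*x - 3)·exp(-x^2) and exp(-x^2) > 0 for every x, so f'(x) = 0 ⇔ 6*x^2 + 4*x - 3 = 0.
  6*x^2 + 4*x - 3 = 0 has no rational roots; quadratic formula: x = (-4 ± √88)/12.
  ⇒ x = -sqrt(22)/6 - 1/3 ≈ -1.1151, -1/3 + sqrt(22)/6 ≈ 0.4484

f''(x) = 2*(-6*x^3 - 4*x^2 + 9*x + 2)*exp(-x^2)
Second-derivative test at each critical point:
  f''(-1.1151) = -2.7055 < 0 → local maximum
  f''(0.4484) = 7.6722 > 0 → local minimum

Critical points: x = -sqrt(22)/6 - 1/3 ≈ -1.1151 (local maximum); x = -1/3 + sqrt(22)/6 ≈ 0.4484 (local minimum)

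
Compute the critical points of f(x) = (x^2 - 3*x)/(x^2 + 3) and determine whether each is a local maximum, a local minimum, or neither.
f'(x) = 3*(x^2 + 2*x - 3)/(x^4 + 6*x^2 + 9)

Solve f'(x) = 0:
  f'(x) = 3*(x - 1)*(x + 3)/(x^2 + 3)^2; the denominator is positive wherever f is defined, so f'(x) = 0 ⇔ 3*x^2 + 6*x - 9 = 0.
  Factor: 3*x^2 + 6*x - 9 = 3*(x - 1)*(x + 3) = 0.
  ⇒ x = -3, 1

f''(x) = 6*(-x^3 - 3*x^2 + 9*x + 3)/(x^6 + 9*x^4 + 27*x^2 + 27)
Second-derivative test at each critical point:
  f''(-3) = -1/12 < 0 → local maximum
  f''(1) = 3/4 > 0 → local minimum

Critical points: x = -3 (local maximum); x = 1 (local minimum)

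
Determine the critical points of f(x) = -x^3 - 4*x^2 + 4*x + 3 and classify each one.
f'(x) = -3*x^2 - 8*x + 4

Solve f'(x) = 0:
  3*x^2 + 8*x - 4 = 0 has no rational roots; quadratic formula: x = (-8 ± √112)/6.
  ⇒ x = -2*sqrt(7)/3 - 4/3 ≈ -3.0972, -4/3 + 2*sqrt(7)/3 ≈ 0.4305

f''(x) = -6*x - 8
Second-derivative test at each critical point:
  f''(-3.0972) = 10.5830 > 0 → local minimum
  f''(0.4305) = -10.5830 < 0 → local maximum

Critical points: x = -2*sqrt(7)/3 - 4/3 ≈ -3.0972 (local minimum); x = -4/3 + 2*sqrt(7)/3 ≈ 0.4305 (local maximum)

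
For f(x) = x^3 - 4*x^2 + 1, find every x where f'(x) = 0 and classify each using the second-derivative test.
f'(x) = x*(3*x - 8)

Solve f'(x) = 0:
  Factor: 3*x^2 - 8*x = x*(3*x - 8) = 0.
  ⇒ x = 0, 8/3

f''(x) = 6*x - 8
Second-derivative test at each critical point:
  f''(0) = -8 < 0 → local maximum
  f''(8/3) = 8 > 0 → local minimum

Critical points: x = 0 (local maximum); x = 8/3 (local minimum)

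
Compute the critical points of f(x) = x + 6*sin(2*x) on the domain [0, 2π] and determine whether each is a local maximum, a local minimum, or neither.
f'(x) = 12*cos(2*x) + 1

Solve f'(x) = 0 on [0, 2π]:
  f'(x) = 0 ⇔ cos(2*x) = -1/12, i.e. 2*x = ±arccos(-1/12) + 2nπ; keep the solutions lying in [0, 2π].
  ⇒ x = acos(-1/12)/2 ≈ 0.8271, pi - acos(-1/12)/2 ≈ 2.3145, acos(-1/12)/2 + pi ≈ 3.9687, -acos(-1/12)/2 + 2*pi ≈ 5.4561

f''(x) = -24*sin(2*x)
Second-derivative test at each critical point:
  f''(0.8271) = -23.9165 < 0 → local maximum
  f''(2.3145) = 23.9165 > 0 → local minimum
  f''(3.9687) = -23.9165 < 0 → local maximum
  f''(5.4561) = 23.9165 > 0 → local minimum

Critical points: x = acos(-1/12)/2 ≈ 0.8271 (local maximum); x = pi - acos(-1/12)/2 ≈ 2.3145 (local minimum); x = acos(-1/12)/2 + pi ≈ 3.9687 (local maximum); x = -acos(-1/12)/2 + 2*pi ≈ 5.4561 (local minimum)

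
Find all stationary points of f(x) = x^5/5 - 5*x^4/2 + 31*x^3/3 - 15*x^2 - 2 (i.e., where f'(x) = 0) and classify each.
f'(x) = x*(x^3 - 10*x^2 + 31*x - 30)

Solve f'(x) = 0:
  Factor: x^4 - 10*x^3 + 31*x^2 - 30*x = x*(x - 5)*(x - 3)*(x - 2) = 0.
  ⇒ x = 0, 2, 3, 5

f''(x) = 4*x^3 - 30*x^2 + 62*x - 30
Second-derivative test at each critical point:
  f''(0) = -30 < 0 → local maximum
  f''(2) = 6 > 0 → local minimum
  f''(3) = -6 < 0 → local maximum
  f''(5) = 30 > 0 → local minimum

Critical points: x = 0 (local maximum); x = 2 (local minimum); x = 3 (local maximum); x = 5 (local minimum)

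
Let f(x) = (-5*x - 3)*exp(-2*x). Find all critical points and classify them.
f'(x) = (10*x + 1)*exp(-2*x)

Solve f'(x) = 0:
  f'(x) = (10*x + 1)·exp(-2*x) and exp(-2*x) > 0 for every x, so f'(x) = 0 ⇔ 10*x + 1 = 0.
  10*x + 1 = 0.
  ⇒ x = -1/10

f''(x) = 4*(2 - 5*x)*exp(-2*x)
Second-derivative test at each critical point:
  f''(-1/10) = 12.2140 > 0 → local minimum

Critical points: x = -1/10 (local minimum)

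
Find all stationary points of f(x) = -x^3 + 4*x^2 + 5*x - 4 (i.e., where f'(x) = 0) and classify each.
f'(x) = -3*x^2 + 8*x + 5

Solve f'(x) = 0:
  3*x^2 - 8*x - 5 = 0 has no rational roots; quadratic formula: x = (8 ± √124)/6.
  ⇒ x = 4/3 - sqrt(31)/3 ≈ -0.5226, 4/3 + sqrt(31)/3 ≈ 3.1893

f''(x) = 8 - 6*x
Second-derivative test at each critical point:
  f''(-0.5226) = 11.1355 > 0 → local minimum
  f''(3.1893) = -11.1355 < 0 → local maximum

Critical points: x = 4/3 - sqrt(31)/3 ≈ -0.5226 (local minimum); x = 4/3 + sqrt(31)/3 ≈ 3.1893 (local maximum)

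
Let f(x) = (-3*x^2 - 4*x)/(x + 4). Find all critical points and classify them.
f'(x) = (-3*x^2 - 24*x - 16)/(x^2 + 8*x + 16)

Solve f'(x) = 0:
  f'(x) = -(3*x^2 + 24*x + 16)/(x + 4)^2; the denominator is positive wherever f is defined, so f'(x) = 0 ⇔ -3*x^2 - 24*x - 16 = 0.
  3*x^2 + 24*x + 16 = 0 has no rational roots; quadratic formula: x = (-24 ± √384)/6.
  ⇒ x = -4 - 4*sqrt(6)/3 ≈ -7.2660, -4 + 4*sqrt(6)/3 ≈ -0.7340

f''(x) = -64/(x^3 + 12*x^2 + 48*x + 64)
Second-derivative test at each critical point:
  f''(-7.2660) = 1.8371 > 0 → local minimum
  f''(-0.7340) = -1.8371 < 0 → local maximum

Critical points: x = -4 - 4*sqrt(6)/3 ≈ -7.2660 (local minimum); x = -4 + 4*sqrt(6)/3 ≈ -0.7340 (local maximum)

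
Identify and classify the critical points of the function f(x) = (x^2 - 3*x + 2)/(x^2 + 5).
f'(x) = 3*(x^2 + 2*x - 5)/(x^4 + 10*x^2 + 25)

Solve f'(x) = 0:
  f'(x) = 3*(x^2 + 2*x - 5)/(x^2 + 5)^2; the denominator is positive wherever f is defined, so f'(x) = 0 ⇔ 3*x^2 + 6*x - 15 = 0.
  Factor: 3*x^2 + 6*x - 15 = 3*(x^2 + 2*x - 5); x^2 + 2*x - 5 = 0 has no rational roots; quadratic formula: x = (-2 ± √24)/2.
  ⇒ x = -sqrt(6) - 1 ≈ -3.4495, -1 + sqrt(6) ≈ 1.4495

f''(x) = 6*(-x^3 - 3*x^2 + 15*x + 5)/(x^6 + 15*x^4 + 75*x^2 + 125)
Second-derivative test at each critical point:
  f''(-3.4495) = -0.0515 < 0 → local maximum
  f''(1.4495) = 0.2915 > 0 → local minimum

Critical points: x = -sqrt(6) - 1 ≈ -3.4495 (local maximum); x = -1 + sqrt(6) ≈ 1.4495 (local minimum)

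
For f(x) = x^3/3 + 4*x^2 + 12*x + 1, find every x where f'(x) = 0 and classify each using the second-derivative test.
f'(x) = x^2 + 8*x + 12

Solve f'(x) = 0:
  Factor: x^2 + 8*x + 12 = (x + 2)*(x + 6) = 0.
  ⇒ x = -6, -2

f''(x) = 2*x + 8
Second-derivative test at each critical point:
  f''(-6) = -4 < 0 → local maximum
  f''(-2) = 4 > 0 → local minimum

Critical points: x = -6 (local maximum); x = -2 (local minimum)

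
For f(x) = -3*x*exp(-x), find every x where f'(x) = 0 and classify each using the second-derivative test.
f'(x) = 3*(x - 1)*exp(-x)

Solve f'(x) = 0:
  f'(x) = (3*x - 3)·exp(-x) and exp(-x) > 0 for every x, so f'(x) = 0 ⇔ 3*x - 3 = 0.
  Factor: 3*x - 3 = 3*(x - 1) = 0.
  ⇒ x = 1

f''(x) = 3*(2 - x)*exp(-x)
Second-derivative test at each critical point:
  f''(1) = 1.1036 > 0 → local minimum

Critical points: x = 1 (local minimum)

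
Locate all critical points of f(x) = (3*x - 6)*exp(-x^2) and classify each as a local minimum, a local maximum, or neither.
f'(x) = 3*(-2*x*(x - 2) + 1)*exp(-x^2)

Solve f'(x) = 0:
  f'(x) = (-6*x^2 + 12*x + 3)·exp(-x^2) and exp(-x^2) > 0 for every x, so f'(x) = 0 ⇔ -6*x^2 + 12*x + 3 = 0.
  Factor: -6*x^2 + 12*x + 3 = -3*(2*x^2 - 4*x - 1); 2*x^2 - 4*x - 1 = 0 has no rational roots; quadratic formula: x = (4 ± √24)/4.
  ⇒ x = 1 - sqrt(6)/2 ≈ -0.2247, 1 + sqrt(6)/2 ≈ 2.2247

f''(x) = 6*(2*x^2*(x - 2) - 3*x + 2)*exp(-x^2)
Second-derivative test at each critical point:
  f''(-0.2247) = 13.9730 > 0 → local minimum
  f''(2.2247) = -0.1042 < 0 → local maximum

Critical points: x = 1 - sqrt(6)/2 ≈ -0.2247 (local minimum); x = 1 + sqrt(6)/2 ≈ 2.2247 (local maximum)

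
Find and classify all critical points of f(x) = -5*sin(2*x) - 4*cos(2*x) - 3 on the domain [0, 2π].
f'(x) = 8*sin(2*x) - 10*cos(2*x)

Solve f'(x) = 0 on [0, 2π]:
  f'(x) = 0 ⇔ -5*cos(2*x) = -4*sin(2*x) ⇔ tan(2*x) = 5/4, i.e. 2*x = arctan(5/4) + nπ; keep the solutions lying in [0, 2π].
  ⇒ x = atan(5/4)/2 ≈ 0.4480, atan(5/4)/2 + pi/2 ≈ 2.0188, atan(5/4)/2 + pi ≈ 3.5896, atan(5/4)/2 + 3*pi/2 ≈ 5.1604

f''(x) = 20*sin(2*x) + 16*cos(2*x)
Second-derivative test at each critical point:
  f''(0.4480) = 25.6125 > 0 → local minimum
  f''(2.0188) = -25.6125 < 0 → local maximum
  f''(3.5896) = 25.6125 > 0 → local minimum
  f''(5.1604) = -25.6125 < 0 → local maximum

Critical points: x = atan(5/4)/2 ≈ 0.4480 (local minimum); x = atan(5/4)/2 + pi/2 ≈ 2.0188 (local maximum); x = atan(5/4)/2 + pi ≈ 3.5896 (local minimum); x = atan(5/4)/2 + 3*pi/2 ≈ 5.1604 (local maximum)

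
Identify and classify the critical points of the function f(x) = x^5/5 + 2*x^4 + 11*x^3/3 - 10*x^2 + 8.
f'(x) = x*(x^3 + 8*x^2 + 11*x - 20)

Solve f'(x) = 0:
  Factor: x^4 + 8*x^3 + 11*x^2 - 20*x = x*(x - 1)*(x + 4)*(x + 5) = 0.
  ⇒ x = -5, -4, 0, 1

f''(x) = 4*x^3 + 24*x^2 + 22*x - 20
Second-derivative test at each critical point:
  f''(-5) = -30 < 0 → local maximum
  f''(-4) = 20 > 0 → local minimum
  f''(0) = -20 < 0 → local maximum
  f''(1) = 30 > 0 → local minimum

Critical points: x = -5 (local maximum); x = -4 (local minimum); x = 0 (local maximum); x = 1 (local minimum)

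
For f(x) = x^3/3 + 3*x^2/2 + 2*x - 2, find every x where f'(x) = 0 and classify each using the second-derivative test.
f'(x) = x^2 + 3*x + 2

Solve f'(x) = 0:
  Factor: x^2 + 3*x + 2 = (x + 1)*(x + 2) = 0.
  ⇒ x = -2, -1

f''(x) = 2*x + 3
Second-derivative test at each critical point:
  f''(-2) = -1 < 0 → local maximum
  f''(-1) = 1 > 0 → local minimum

Critical points: x = -2 (local maximum); x = -1 (local minimum)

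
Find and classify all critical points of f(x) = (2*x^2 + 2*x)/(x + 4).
f'(x) = 2*(x^2 + 8*x + 4)/(x^2 + 8*x + 16)

Solve f'(x) = 0:
  f'(x) = 2*(x^2 + 8*x + 4)/(x + 4)^2; the denominator is positive wherever f is defined, so f'(x) = 0 ⇔ 2*x^2 + 16*x + 8 = 0.
  Factor: 2*x^2 + 16*x + 8 = 2*(x^2 + 8*x + 4); x^2 + 8*x + 4 = 0 has no rational roots; quadratic formula: x = (-8 ± √48)/2.
  ⇒ x = -4 - 2*sqrt(3) ≈ -7.4641, -4 + 2*sqrt(3) ≈ -0.5359

f''(x) = 48/(x^3 + 12*x^2 + 48*x + 64)
Second-derivative test at each critical point:
  f''(-7.4641) = -1.1547 < 0 → local maximum
  f''(-0.5359) = 1.1547 > 0 → local minimum

Critical points: x = -4 - 2*sqrt(3) ≈ -7.4641 (local maximum); x = -4 + 2*sqrt(3) ≈ -0.5359 (local minimum)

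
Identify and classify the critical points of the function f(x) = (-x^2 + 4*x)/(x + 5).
f'(x) = (-x^2 - 10*x + 20)/(x^2 + 10*x + 25)

Solve f'(x) = 0:
  f'(x) = -(x^2 + 10*x - 20)/(x + 5)^2; the denominator is positive wherever f is defined, so f'(x) = 0 ⇔ -x^2 - 10*x + 20 = 0.
  x^2 + 10*x - 20 = 0 has no rational roots; quadratic formula: x = (-10 ± √180)/2.
  ⇒ x = -3*sqrt(5) - 5 ≈ -11.7082, -5 + 3*sqrt(5) ≈ 1.7082

f''(x) = -90/(x^3 + 15*x^2 + 75*x + 125)
Second-derivative test at each critical point:
  f''(-11.7082) = 0.2981 > 0 → local minimum
  f''(1.7082) = -0.2981 < 0 → local maximum

Critical points: x = -3*sqrt(5) - 5 ≈ -11.7082 (local minimum); x = -5 + 3*sqrt(5) ≈ 1.7082 (local maximum)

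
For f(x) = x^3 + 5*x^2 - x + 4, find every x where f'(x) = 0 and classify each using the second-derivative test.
f'(x) = 3*x^2 + 10*x - 1

Solve f'(x) = 0:
  3*x^2 + 10*x - 1 = 0 has no rational roots; quadratic formula: x = (-10 ± √112)/6.
  ⇒ x = -2*sqrt(7)/3 - 5/3 ≈ -3.4305, -5/3 + 2*sqrt(7)/3 ≈ 0.0972

f''(x) = 6*x + 10
Second-derivative test at each critical point:
  f''(-3.4305) = -10.5830 < 0 → local maximum
  f''(0.0972) = 10.5830 > 0 → local minimum

Critical points: x = -2*sqrt(7)/3 - 5/3 ≈ -3.4305 (local maximum); x = -5/3 + 2*sqrt(7)/3 ≈ 0.0972 (local minimum)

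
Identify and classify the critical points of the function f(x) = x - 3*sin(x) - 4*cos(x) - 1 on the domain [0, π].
f'(x) = 4*sin(x) - 3*cos(x) + 1

Solve f'(x) = 0 on [0, π]:
  f'(x) = 0 ⇔ 4*sin(x) - 3*cos(x) = -1. Write the left side as R·cos(x + φ) with R = √((-3)² + (-4)²) = 5, cos φ = -3/5, sin φ = -4/5; then cos(x + φ) = -1/5. Solve for x and keep the solutions lying in [0, π].
  ⇒ x = atan((-4 + 6*sqrt(6))/(3 + 8*sqrt(6))) ≈ 0.4421

f''(x) = 3*sin(x) + 4*cos(x)
Second-derivative test at each critical point:
  f''(0.4421) = 4.8990 > 0 → local minimum

Critical points: x = atan((-4 + 6*sqrt(6))/(3 + 8*sqrt(6))) ≈ 0.4421 (local minimum)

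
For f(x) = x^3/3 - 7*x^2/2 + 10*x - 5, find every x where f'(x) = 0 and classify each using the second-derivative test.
f'(x) = x^2 - 7*x + 10

Solve f'(x) = 0:
  Factor: x^2 - 7*x + 10 = (x - 5)*(x - 2) = 0.
  ⇒ x = 2, 5

f''(x) = 2*x - 7
Second-derivative test at each critical point:
  f''(2) = -3 < 0 → local maximum
  f''(5) = 3 > 0 → local minimum

Critical points: x = 2 (local maximum); x = 5 (local minimum)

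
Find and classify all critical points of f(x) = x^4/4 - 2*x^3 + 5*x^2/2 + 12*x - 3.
f'(x) = x^3 - 6*x^2 + 5*x + 12

Solve f'(x) = 0:
  Factor: x^3 - 6*x^2 + 5*x + 12 = (x - 4)*(x - 3)*(x + 1) = 0.
  ⇒ x = -1, 3, 4

f''(x) = 3*x^2 - 12*x + 5
Second-derivative test at each critical point:
  f''(-1) = 20 > 0 → local minimum
  f''(3) = -4 < 0 → local maximum
  f''(4) = 5 > 0 → local minimum

Critical points: x = -1 (local minimum); x = 3 (local maximum); x = 4 (local minimum)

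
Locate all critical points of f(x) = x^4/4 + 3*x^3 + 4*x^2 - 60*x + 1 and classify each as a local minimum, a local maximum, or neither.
f'(x) = x^3 + 9*x^2 + 8*x - 60

Solve f'(x) = 0:
  Factor: x^3 + 9*x^2 + 8*x - 60 = (x - 2)*(x + 5)*(x + 6) = 0.
  ⇒ x = -6, -5, 2

f''(x) = 3*x^2 + 18*x + 8
Second-derivative test at each critical point:
  f''(-6) = 8 > 0 → local minimum
  f''(-5) = -7 < 0 → local maximum
  f''(2) = 56 > 0 → local minimum

Critical points: x = -6 (local minimum); x = -5 (local maximum); x = 2 (local minimum)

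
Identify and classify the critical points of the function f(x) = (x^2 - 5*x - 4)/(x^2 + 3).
f'(x) = (5*x^2 + 14*x - 15)/(x^4 + 6*x^2 + 9)

Solve f'(x) = 0:
  f'(x) = (5*x^2 + 14*x - 15)/(x^2 + 3)^2; the denominator is positive wherever f is defined, so f'(x) = 0 ⇔ 5*x^2 + 14*x - 15 = 0.
  5*x^2 + 14*x - 15 = 0 has no rational roots; quadratic formula: x = (-14 ± √496)/10.
  ⇒ x = -2*sqrt(31)/5 - 7/5 ≈ -3.6271, -7/5 + 2*sqrt(31)/5 ≈ 0.8271

f''(x) = 2*(-5*x^3 - 21*x^2 + 45*x + 21)/(x^6 + 9*x^4 + 27*x^2 + 27)
Second-derivative test at each critical point:
  f''(-3.6271) = -0.0853 < 0 → local maximum
  f''(0.8271) = 1.6409 > 0 → local minimum

Critical points: x = -2*sqrt(31)/5 - 7/5 ≈ -3.6271 (local maximum); x = -7/5 + 2*sqrt(31)/5 ≈ 0.8271 (local minimum)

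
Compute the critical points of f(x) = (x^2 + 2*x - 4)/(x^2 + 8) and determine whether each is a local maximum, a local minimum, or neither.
f'(x) = 2*(-x^2 + 12*x + 8)/(x^4 + 16*x^2 + 64)

Solve f'(x) = 0:
  f'(x) = -2*(x^2 - 12*x - 8)/(x^2 + 8)^2; the denominator is positive wherever f is defined, so f'(x) = 0 ⇔ -2*x^2 + 24*x + 16 = 0.
  Factor: -2*x^2 + 24*x + 16 = -2*(x^2 - 12*x - 8); x^2 - 12*x - 8 = 0 has no rational roots; quadratic formula: x = (12 ± √176)/2.
  ⇒ x = 6 - 2*sqrt(11) ≈ -0.6332, 6 + 2*sqrt(11) ≈ 12.6332

f''(x) = 4*(x^3 - 18*x^2 - 24*x + 48)/(x^6 + 24*x^4 + 192*x^2 + 512)
Second-derivative test at each critical point:
  f''(-0.6332) = 0.3759 > 0 → local minimum
  f''(12.6332) = -0.0009 < 0 → local maximum

Critical points: x = 6 - 2*sqrt(11) ≈ -0.6332 (local minimum); x = 6 + 2*sqrt(11) ≈ 12.6332 (local maximum)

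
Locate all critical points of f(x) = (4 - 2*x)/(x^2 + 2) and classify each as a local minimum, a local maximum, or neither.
f'(x) = 2*(-x^2 + 2*x*(x - 2) - 2)/(x^2 + 2)^2

Solve f'(x) = 0:
  f'(x) = 2*(x^2 - 4*x - 2)/(x^2 + 2)^2; the denominator is positive wherever f is defined, so f'(x) = 0 ⇔ 2*x^2 - 8*x - 4 = 0.
  Factor: 2*x^2 - 8*x - 4 = 2*(x^2 - 4*x - 2); x^2 - 4*x - 2 = 0 has no rational roots; quadratic formula: x = (4 ± √24)/2.
  ⇒ x = 2 - sqrt(6) ≈ -0.4495, 2 + sqrt(6) ≈ 4.4495

f''(x) = 4*(4*x^2*(2 - x) + (3*x - 2)*(x^2 + 2))/(x^2 + 2)^3
Second-derivative test at each critical point:
  f''(-0.4495) = -2.0206 < 0 → local maximum
  f''(4.4495) = 0.0206 > 0 → local minimum

Critical points: x = 2 - sqrt(6) ≈ -0.4495 (local maximum); x = 2 + sqrt(6) ≈ 4.4495 (local minimum)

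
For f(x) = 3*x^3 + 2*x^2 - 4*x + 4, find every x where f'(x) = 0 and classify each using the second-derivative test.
f'(x) = 9*x^2 + 4*x - 4

Solve f'(x) = 0:
  9*x^2 + 4*x - 4 = 0 has no rational roots; quadratic formula: x = (-4 ± √160)/18.
  ⇒ x = -2*sqrt(10)/9 - 2/9 ≈ -0.9250, -2/9 + 2*sqrt(10)/9 ≈ 0.4805

f''(x) = 18*x + 4
Second-derivative test at each critical point:
  f''(-0.9250) = -12.6491 < 0 → local maximum
  f''(0.4805) = 12.6491 > 0 → local minimum

Critical points: x = -2*sqrt(10)/9 - 2/9 ≈ -0.9250 (local maximum); x = -2/9 + 2*sqrt(10)/9 ≈ 0.4805 (local minimum)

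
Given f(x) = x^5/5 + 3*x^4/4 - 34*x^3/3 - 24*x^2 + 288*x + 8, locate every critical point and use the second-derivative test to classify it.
f'(x) = x^4 + 3*x^3 - 34*x^2 - 48*x + 288

Solve f'(x) = 0:
  Factor: x^4 + 3*x^3 - 34*x^2 - 48*x + 288 = (x - 4)*(x - 3)*(x + 4)*(x + 6) = 0.
  ⇒ x = -6, -4, 3, 4

f''(x) = 4*x^3 + 9*x^2 - 68*x - 48
Second-derivative test at each critical point:
  f''(-6) = -180 < 0 → local maximum
  f''(-4) = 112 > 0 → local minimum
  f''(3) = -63 < 0 → local maximum
  f''(4) = 80 > 0 → local minimum

Critical points: x = -6 (local maximum); x = -4 (local minimum); x = 3 (local maximum); x = 4 (local minimum)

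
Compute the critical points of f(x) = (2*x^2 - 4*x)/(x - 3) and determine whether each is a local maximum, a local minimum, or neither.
f'(x) = 2*(x^2 - 6*x + 6)/(x^2 - 6*x + 9)

Solve f'(x) = 0:
  f'(x) = 2*(x^2 - 6*x + 6)/(x - 3)^2; the denominator is positive wherever f is defined, so f'(x) = 0 ⇔ 2*x^2 - 12*x + 12 = 0.
  Factor: 2*x^2 - 12*x + 12 = 2*(x^2 - 6*x + 6); x^2 - 6*x + 6 = 0 has no rational roots; quadratic formula: x = (6 ± √12)/2.
  ⇒ x = 3 - sqrt(3) ≈ 1.2679, sqrt(3) + 3 ≈ 4.7321

f''(x) = 12/(x^3 - 9*x^2 + 27*x - 27)
Second-derivative test at each critical point:
  f''(1.2679) = -2.3094 < 0 → local maximum
  f''(4.7321) = 2.3094 > 0 → local minimum

Critical points: x = 3 - sqrt(3) ≈ 1.2679 (local maximum); x = sqrt(3) + 3 ≈ 4.7321 (local minimum)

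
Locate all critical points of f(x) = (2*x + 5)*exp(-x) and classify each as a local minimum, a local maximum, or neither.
f'(x) = (-2*x - 3)*exp(-x)

Solve f'(x) = 0:
  f'(x) = (-2*x - 3)·exp(-x) and exp(-x) > 0 for every x, so f'(x) = 0 ⇔ -2*x - 3 = 0.
  -2*x - 3 = 0.
  ⇒ x = -3/2

f''(x) = (2*x + 1)*exp(-x)
Second-derivative test at each critical point:
  f''(-3/2) = -8.9634 < 0 → local maximum

Critical points: x = -3/2 (local maximum)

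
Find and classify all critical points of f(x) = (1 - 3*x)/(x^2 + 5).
f'(x) = (3*x^2 - 2*x - 15)/(x^4 + 10*x^2 + 25)

Solve f'(x) = 0:
  f'(x) = (3*x^2 - 2*x - 15)/(x^2 + 5)^2; the denominator is positive wherever f is defined, so f'(x) = 0 ⇔ 3*x^2 - 2*x - 15 = 0.
  3*x^2 - 2*x - 15 = 0 has no rational roots; quadratic formula: x = (2 ± √184)/6.
  ⇒ x = 1/3 - sqrt(46)/3 ≈ -1.9274, 1/3 + sqrt(46)/3 ≈ 2.5941

f''(x) = 2*(4*x^2*(1 - 3*x) + (9*x - 1)*(x^2 + 5))/(x^2 + 5)^3
Second-derivative test at each critical point:
  f''(-1.9274) = -0.1786 < 0 → local maximum
  f''(2.5941) = 0.0986 > 0 → local minimum

Critical points: x = 1/3 - sqrt(46)/3 ≈ -1.9274 (local maximum); x = 1/3 + sqrt(46)/3 ≈ 2.5941 (local minimum)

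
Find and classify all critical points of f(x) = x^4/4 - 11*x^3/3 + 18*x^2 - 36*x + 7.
f'(x) = x^3 - 11*x^2 + 36*x - 36

Solve f'(x) = 0:
  Factor: x^3 - 11*x^2 + 36*x - 36 = (x - 6)*(x - 3)*(x - 2) = 0.
  ⇒ x = 2, 3, 6

f''(x) = 3*x^2 - 22*x + 36
Second-derivative test at each critical point:
  f''(2) = 4 > 0 → local minimum
  f''(3) = -3 < 0 → local maximum
  f''(6) = 12 > 0 → local minimum

Critical points: x = 2 (local minimum); x = 3 (local maximum); x = 6 (local minimum)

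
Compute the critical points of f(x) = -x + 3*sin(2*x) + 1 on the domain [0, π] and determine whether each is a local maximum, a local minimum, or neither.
f'(x) = 6*cos(2*x) - 1

Solve f'(x) = 0 on [0, π]:
  f'(x) = 0 ⇔ cos(2*x) = 1/6, i.e. 2*x = ±arccos(1/6) + 2nπ; keep the solutions lying in [0, π].
  ⇒ x = acos(1/6)/2 ≈ 0.7017, pi - acos(1/6)/2 ≈ 2.4399

f''(x) = -12*sin(2*x)
Second-derivative test at each critical point:
  f''(0.7017) = -11.8322 < 0 → local maximum
  f''(2.4399) = 11.8322 > 0 → local minimum

Critical points: x = acos(1/6)/2 ≈ 0.7017 (local maximum); x = pi - acos(1/6)/2 ≈ 2.4399 (local minimum)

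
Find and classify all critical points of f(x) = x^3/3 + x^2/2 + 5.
f'(x) = x*(x + 1)

Solve f'(x) = 0:
  Factor: x^2 + x = x*(x + 1) = 0.
  ⇒ x = -1, 0

f''(x) = 2*x + 1
Second-derivative test at each critical point:
  f''(-1) = -1 < 0 → local maximum
  f''(0) = 1 > 0 → local minimum

Critical points: x = -1 (local maximum); x = 0 (local minimum)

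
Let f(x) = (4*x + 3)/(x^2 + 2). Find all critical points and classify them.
f'(x) = 2*(-2*x^2 - 3*x + 4)/(x^4 + 4*x^2 + 4)

Solve f'(x) = 0:
  f'(x) = -2*(2*x^2 + 3*x - 4)/(x^2 + 2)^2; the denominator is positive wherever f is defined, so f'(x) = 0 ⇔ -4*x^2 - 6*x + 8 = 0.
  Factor: -4*x^2 - 6*x + 8 = -2*(2*x^2 + 3*x - 4); 2*x^2 + 3*x - 4 = 0 has no rational roots; quadratic formula: x = (-3 ± √41)/4.
  ⇒ x = -sqrt(41)/4 - 3/4 ≈ -2.3508, -3/4 + sqrt(41)/4 ≈ 0.8508

f''(x) = 2*(4*x^2*(4*x + 3) - 3*(4*x + 1)*(x^2 + 2))/(x^2 + 2)^3
Second-derivative test at each critical point:
  f''(-2.3508) = 0.2261 > 0 → local minimum
  f''(0.8508) = -1.7261 < 0 → local maximum

Critical points: x = -sqrt(41)/4 - 3/4 ≈ -2.3508 (local minimum); x = -3/4 + sqrt(41)/4 ≈ 0.8508 (local maximum)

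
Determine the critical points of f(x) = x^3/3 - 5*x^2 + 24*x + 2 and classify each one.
f'(x) = x^2 - 10*x + 24

Solve f'(x) = 0:
  Factor: x^2 - 10*x + 24 = (x - 6)*(x - 4) = 0.
  ⇒ x = 4, 6

f''(x) = 2*x - 10
Second-derivative test at each critical point:
  f''(4) = -2 < 0 → local maximum
  f''(6) = 2 > 0 → local minimum

Critical points: x = 4 (local maximum); x = 6 (local minimum)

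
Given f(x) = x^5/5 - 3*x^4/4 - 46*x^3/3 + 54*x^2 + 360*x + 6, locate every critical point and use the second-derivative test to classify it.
f'(x) = x^4 - 3*x^3 - 46*x^2 + 108*x + 360

Solve f'(x) = 0:
  Factor: x^4 - 3*x^3 - 46*x^2 + 108*x + 360 = (x - 6)*(x - 5)*(x + 2)*(x + 6) = 0.
  ⇒ x = -6, -2, 5, 6

f''(x) = 4*x^3 - 9*x^2 - 92*x + 108
Second-derivative test at each critical point:
  f''(-6) = -528 < 0 → local maximum
  f''(-2) = 224 > 0 → local minimum
  f''(5) = -77 < 0 → local maximum
  f''(6) = 96 > 0 → local minimum

Critical points: x = -6 (local maximum); x = -2 (local minimum); x = 5 (local maximum); x = 6 (local minimum)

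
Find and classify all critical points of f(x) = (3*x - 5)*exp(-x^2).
f'(x) = (-2*x*(3*x - 5) + 3)*exp(-x^2)

Solve f'(x) = 0:
  f'(x) = (-6*x^2 + 10*x + 3)·exp(-x^2) and exp(-x^2) > 0 for every x, so f'(x) = 0 ⇔ -6*x^2 + 10*x + 3 = 0.
  6*x^2 - 10*x - 3 = 0 has no rational roots; quadratic formula: x = (10 ± √172)/12.
  ⇒ x = 5/6 - sqrt(43)/6 ≈ -0.2596, 5/6 + sqrt(43)/6 ≈ 1.9262

f''(x) = 2*(2*x^2*(3*x - 5) - 9*x + 5)*exp(-x^2)
Second-derivative test at each critical point:
  f''(-0.2596) = 12.2603 > 0 → local minimum
  f''(1.9262) = -0.3209 < 0 → local maximum

Critical points: x = 5/6 - sqrt(43)/6 ≈ -0.2596 (local minimum); x = 5/6 + sqrt(43)/6 ≈ 1.9262 (local maximum)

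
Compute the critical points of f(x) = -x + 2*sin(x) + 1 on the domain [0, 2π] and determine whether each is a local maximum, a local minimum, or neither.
f'(x) = 2*cos(x) - 1

Solve f'(x) = 0 on [0, 2π]:
  f'(x) = 0 ⇔ cos(x) = 1/2, i.e. x = ±arccos(1/2) + 2nπ; keep the solutions lying in [0, 2π].
  ⇒ x = pi/3 ≈ 1.0472, 5*pi/3 ≈ 5.2360

f''(x) = -2*sin(x)
Second-derivative test at each critical point:
  f''(1.0472) = -1.7321 < 0 → local maximum
  f''(5.2360) = 1.7321 > 0 → local minimum

Critical points: x = pi/3 ≈ 1.0472 (local maximum); x = 5*pi/3 ≈ 5.2360 (local minimum)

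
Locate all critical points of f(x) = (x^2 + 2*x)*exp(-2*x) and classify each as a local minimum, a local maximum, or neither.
f'(x) = 2*(-x^2 - x + 1)*exp(-2*x)

Solve f'(x) = 0:
  f'(x) = (-2*x^2 - 2*x + 2)·exp(-2*x) and exp(-2*x) > 0 for every x, so f'(x) = 0 ⇔ -2*x^2 - 2*x + 2 = 0.
  Factor: -2*x^2 - 2*x + 2 = -2*(x^2 + x - 1); x^2 + x - 1 = 0 has no rational roots; quadratic formula: x = (-1 ± √5)/2.
  ⇒ x = -sqrt(5)/2 - 1/2 ≈ -1.6180, -1/2 + sqrt(5)/2 ≈ 0.6180

f''(x) = 2*(2*x^2 - 3)*exp(-2*x)
Second-derivative test at each critical point:
  f''(-1.6180) = 113.7422 > 0 → local minimum
  f''(0.6180) = -1.2993 < 0 → local maximum

Critical points: x = -sqrt(5)/2 - 1/2 ≈ -1.6180 (local minimum); x = -1/2 + sqrt(5)/2 ≈ 0.6180 (local maximum)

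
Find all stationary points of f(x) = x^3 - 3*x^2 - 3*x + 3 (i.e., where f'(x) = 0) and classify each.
f'(x) = 3*x^2 - 6*x - 3

Solve f'(x) = 0:
  Factor: 3*x^2 - 6*x - 3 = 3*(x^2 - 2*x - 1); x^2 - 2*x - 1 = 0 has no rational roots; quadratic formula: x = (2 ± √8)/2.
  ⇒ x = 1 - sqrt(2) ≈ -0.4142, 1 + sqrt(2) ≈ 2.4142

f''(x) = 6*x - 6
Second-derivative test at each critical point:
  f''(-0.4142) = -8.4853 < 0 → local maximum
  f''(2.4142) = 8.4853 > 0 → local minimum

Critical points: x = 1 - sqrt(2) ≈ -0.4142 (local maximum); x = 1 + sqrt(2) ≈ 2.4142 (local minimum)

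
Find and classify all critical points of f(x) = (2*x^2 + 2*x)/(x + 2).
f'(x) = 2*(x^2 + 4*x + 2)/(x^2 + 4*x + 4)

Solve f'(x) = 0:
  f'(x) = 2*(x^2 + 4*x + 2)/(x + 2)^2; the denominator is positive wherever f is defined, so f'(x) = 0 ⇔ 2*x^2 + 8*x + 4 = 0.
  Factor: 2*x^2 + 8*x + 4 = 2*(x^2 + 4*x + 2); x^2 + 4*x + 2 = 0 has no rational roots; quadratic formula: x = (-4 ± √8)/2.
  ⇒ x = -2 - sqrt(2) ≈ -3.4142, -2 + sqrt(2) ≈ -0.5858

f''(x) = 8/(x^3 + 6*x^2 + 12*x + 8)
Second-derivative test at each critical point:
  f''(-3.4142) = -2.8284 < 0 → local maximum
  f''(-0.5858) = 2.8284 > 0 → local minimum

Critical points: x = -2 - sqrt(2) ≈ -3.4142 (local maximum); x = -2 + sqrt(2) ≈ -0.5858 (local minimum)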